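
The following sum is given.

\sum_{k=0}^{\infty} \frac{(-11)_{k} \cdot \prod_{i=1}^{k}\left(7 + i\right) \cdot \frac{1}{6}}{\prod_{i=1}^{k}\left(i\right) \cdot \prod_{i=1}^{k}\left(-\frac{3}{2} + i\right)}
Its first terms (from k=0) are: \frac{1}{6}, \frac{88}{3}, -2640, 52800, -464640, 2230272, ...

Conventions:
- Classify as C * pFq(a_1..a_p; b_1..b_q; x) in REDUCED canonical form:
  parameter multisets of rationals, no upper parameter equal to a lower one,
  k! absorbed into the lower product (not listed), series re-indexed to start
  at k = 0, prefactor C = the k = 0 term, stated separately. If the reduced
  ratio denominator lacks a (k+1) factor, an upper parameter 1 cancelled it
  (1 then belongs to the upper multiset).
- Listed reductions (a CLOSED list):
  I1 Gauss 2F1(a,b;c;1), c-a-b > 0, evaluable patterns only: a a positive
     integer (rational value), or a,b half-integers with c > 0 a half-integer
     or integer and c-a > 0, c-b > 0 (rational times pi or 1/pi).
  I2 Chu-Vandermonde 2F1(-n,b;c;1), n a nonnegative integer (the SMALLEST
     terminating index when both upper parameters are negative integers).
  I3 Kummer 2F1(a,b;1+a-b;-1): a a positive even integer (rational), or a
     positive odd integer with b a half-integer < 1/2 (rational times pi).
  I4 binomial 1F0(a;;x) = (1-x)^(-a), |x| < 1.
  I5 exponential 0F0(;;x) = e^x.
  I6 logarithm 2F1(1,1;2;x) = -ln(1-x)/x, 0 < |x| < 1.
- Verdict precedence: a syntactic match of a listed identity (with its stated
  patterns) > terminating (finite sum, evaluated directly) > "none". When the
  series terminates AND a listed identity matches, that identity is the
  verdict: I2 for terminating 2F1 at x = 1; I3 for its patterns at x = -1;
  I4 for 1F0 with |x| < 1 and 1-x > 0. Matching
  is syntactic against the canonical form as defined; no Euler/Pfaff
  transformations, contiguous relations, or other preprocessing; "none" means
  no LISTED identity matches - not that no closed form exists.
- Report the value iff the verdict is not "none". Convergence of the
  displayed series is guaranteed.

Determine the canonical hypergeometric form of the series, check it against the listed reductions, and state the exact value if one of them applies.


Prefactor \frac{1}{6}, argument 1: 2F1 with upper {-11, 8} over lower {-\frac{1}{2}}. Verdict: this is Chu-Vandermonde (I2) (terminating 2F1 at x = 1 with n = 11, b = 8, c = -\frac{1}{2}). Hence: \frac{1}{38}.

Key observation: t_0 being \frac{1}{6}, the product of the first k integers (C = 1/6, x = 1) is k!.
Consecutive-term ratio: r(k) = 1 * (k-11) (k+8) / [(k-\frac{1}{2}) (k+1)] - rational; roots negated = parameters, x = 1, C = \frac{1}{6}.


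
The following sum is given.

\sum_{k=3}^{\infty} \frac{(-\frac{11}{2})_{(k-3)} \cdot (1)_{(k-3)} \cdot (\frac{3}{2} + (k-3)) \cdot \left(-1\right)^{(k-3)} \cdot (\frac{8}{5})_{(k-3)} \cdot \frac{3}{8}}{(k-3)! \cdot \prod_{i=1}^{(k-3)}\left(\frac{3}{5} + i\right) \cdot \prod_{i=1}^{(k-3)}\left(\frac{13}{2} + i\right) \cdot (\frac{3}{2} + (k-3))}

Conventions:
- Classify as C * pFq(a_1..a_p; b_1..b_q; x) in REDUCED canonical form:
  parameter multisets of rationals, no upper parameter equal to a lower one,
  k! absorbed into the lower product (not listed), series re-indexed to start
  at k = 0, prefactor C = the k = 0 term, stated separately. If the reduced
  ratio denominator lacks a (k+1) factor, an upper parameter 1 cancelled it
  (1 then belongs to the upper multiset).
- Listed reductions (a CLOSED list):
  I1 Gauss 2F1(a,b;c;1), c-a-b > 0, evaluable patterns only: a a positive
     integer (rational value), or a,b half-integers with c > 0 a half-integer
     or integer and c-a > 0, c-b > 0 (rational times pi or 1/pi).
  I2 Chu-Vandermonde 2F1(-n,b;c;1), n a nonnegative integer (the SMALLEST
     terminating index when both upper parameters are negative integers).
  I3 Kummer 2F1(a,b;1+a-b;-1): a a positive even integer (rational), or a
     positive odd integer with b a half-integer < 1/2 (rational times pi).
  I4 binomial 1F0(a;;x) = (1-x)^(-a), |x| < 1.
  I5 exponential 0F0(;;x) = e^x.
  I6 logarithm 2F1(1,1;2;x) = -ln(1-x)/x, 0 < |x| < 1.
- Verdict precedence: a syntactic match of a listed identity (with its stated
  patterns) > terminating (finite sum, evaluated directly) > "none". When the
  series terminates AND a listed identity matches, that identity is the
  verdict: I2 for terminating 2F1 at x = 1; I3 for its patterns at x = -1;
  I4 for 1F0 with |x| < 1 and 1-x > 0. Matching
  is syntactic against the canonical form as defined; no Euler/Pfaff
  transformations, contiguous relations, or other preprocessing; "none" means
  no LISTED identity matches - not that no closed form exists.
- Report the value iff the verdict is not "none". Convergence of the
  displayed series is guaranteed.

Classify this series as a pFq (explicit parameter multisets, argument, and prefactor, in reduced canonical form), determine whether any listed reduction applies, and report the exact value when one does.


This is \frac{3}{8} * 2F1(-\frac{11}{2}, 1; \frac{15}{2}; -1) in reduced canonical form. Verdict (x = -1): the Kummer evaluation I3 applies (x = -1; c = \frac{15}{2} equals 1+a-b for upper {-\frac{11}{2}, 1}: listed pattern). Sum: \frac{9009}{32768} \cdot \pi.

First insight: from the first term \frac{3}{8}: the lower running product (prefactor 3/8) is a rising factorial.
Adjacent-term ratio: r(k) = -1 * (k-\frac{11}{2}) (k+1) / [(k+\frac{15}{2}) (k+1)] - rational in k, leading ratio -1; with t_0 = \frac{3}{8}, classification follows.


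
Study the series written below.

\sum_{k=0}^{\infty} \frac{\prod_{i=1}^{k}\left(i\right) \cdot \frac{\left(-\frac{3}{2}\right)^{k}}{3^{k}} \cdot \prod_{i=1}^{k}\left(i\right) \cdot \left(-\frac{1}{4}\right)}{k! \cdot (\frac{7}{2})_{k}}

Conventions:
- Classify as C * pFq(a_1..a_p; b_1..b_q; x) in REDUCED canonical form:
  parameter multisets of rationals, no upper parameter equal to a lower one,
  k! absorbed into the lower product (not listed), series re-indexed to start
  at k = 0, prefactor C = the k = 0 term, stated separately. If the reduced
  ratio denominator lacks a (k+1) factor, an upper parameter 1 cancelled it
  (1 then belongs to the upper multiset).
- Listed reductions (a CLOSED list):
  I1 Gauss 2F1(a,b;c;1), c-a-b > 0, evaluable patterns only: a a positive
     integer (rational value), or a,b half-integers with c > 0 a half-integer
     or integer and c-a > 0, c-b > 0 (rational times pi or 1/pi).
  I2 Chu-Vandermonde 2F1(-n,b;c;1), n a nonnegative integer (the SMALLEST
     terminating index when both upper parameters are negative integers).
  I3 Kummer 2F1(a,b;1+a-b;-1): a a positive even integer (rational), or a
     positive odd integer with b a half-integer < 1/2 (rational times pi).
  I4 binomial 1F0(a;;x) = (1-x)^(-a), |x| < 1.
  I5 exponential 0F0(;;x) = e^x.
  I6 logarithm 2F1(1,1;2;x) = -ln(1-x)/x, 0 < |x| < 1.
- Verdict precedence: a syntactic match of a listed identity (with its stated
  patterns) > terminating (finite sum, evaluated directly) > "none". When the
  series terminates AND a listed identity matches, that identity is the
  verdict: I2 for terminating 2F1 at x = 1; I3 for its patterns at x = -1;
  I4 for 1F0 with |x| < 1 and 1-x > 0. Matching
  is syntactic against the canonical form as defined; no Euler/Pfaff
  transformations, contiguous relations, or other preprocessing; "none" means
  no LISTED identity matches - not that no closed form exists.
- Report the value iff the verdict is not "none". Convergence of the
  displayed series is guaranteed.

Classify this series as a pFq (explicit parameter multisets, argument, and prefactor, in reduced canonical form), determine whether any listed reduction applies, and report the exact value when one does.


Prefactor -\frac{1}{4}, argument -\frac{1}{2}: 2F1 with upper {1, 1} over lower {\frac{7}{2}}. Verdict: none (x = -\frac{1}{2}): each listed identity misses the multisets {1, 1} ; {\frac{7}{2}}.

Key observation: t_0 being -\frac{1}{4}, the running product (prefactor -1/4) telescopes to a rising factorial.
Adjacent-term ratio: r(k) = -\frac{1}{2} * (k+1) (k+1) / [(k+\frac{7}{2}) (k+1)] - rational in k, leading ratio -\frac{1}{2}; with t_0 = -\frac{1}{4}, classification follows.


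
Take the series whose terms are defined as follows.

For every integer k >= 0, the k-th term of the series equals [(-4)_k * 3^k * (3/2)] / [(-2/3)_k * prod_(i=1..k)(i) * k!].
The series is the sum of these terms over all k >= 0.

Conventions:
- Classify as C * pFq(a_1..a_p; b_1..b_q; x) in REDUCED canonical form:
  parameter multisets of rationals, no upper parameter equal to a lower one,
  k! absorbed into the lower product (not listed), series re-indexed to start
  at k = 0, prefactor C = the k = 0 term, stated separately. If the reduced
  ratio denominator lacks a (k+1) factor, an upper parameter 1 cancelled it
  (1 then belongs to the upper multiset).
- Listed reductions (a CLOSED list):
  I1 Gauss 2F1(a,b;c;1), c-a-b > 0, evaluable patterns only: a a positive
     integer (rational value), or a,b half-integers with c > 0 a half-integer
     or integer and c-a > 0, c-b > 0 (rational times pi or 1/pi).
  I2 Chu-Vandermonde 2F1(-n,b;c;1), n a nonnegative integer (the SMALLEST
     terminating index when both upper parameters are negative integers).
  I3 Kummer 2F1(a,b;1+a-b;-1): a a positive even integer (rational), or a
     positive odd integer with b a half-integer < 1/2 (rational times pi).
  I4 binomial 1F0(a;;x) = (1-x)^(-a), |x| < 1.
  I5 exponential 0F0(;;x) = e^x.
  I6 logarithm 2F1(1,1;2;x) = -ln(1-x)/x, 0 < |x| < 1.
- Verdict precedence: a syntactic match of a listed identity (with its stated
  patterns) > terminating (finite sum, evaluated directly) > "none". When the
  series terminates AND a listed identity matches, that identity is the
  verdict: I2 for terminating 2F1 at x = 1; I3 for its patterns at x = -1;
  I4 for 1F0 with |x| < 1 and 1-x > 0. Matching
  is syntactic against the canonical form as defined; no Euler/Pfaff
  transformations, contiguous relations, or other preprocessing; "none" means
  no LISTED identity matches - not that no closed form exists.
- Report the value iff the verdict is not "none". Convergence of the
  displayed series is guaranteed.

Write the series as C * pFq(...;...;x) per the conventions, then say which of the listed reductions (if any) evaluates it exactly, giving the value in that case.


First insight: from the first term 3/2: the lower running product (C = 3/2, x = 3) is a rising factorial.
Term ratio: r(k) = 3 * (k-4) / [(k-2/3) (k+1) (k+1)] - poly over poly, x = 3 from leading terms; C = 3/2 at k = 0.

This is 3/2 * 1F2(-4; -2/3, 1; 3) in reduced canonical form. Verdict: terminating - upper -4 stops the sum at k = 4; the 5 terms are added exactly. Sum: -62673/896.


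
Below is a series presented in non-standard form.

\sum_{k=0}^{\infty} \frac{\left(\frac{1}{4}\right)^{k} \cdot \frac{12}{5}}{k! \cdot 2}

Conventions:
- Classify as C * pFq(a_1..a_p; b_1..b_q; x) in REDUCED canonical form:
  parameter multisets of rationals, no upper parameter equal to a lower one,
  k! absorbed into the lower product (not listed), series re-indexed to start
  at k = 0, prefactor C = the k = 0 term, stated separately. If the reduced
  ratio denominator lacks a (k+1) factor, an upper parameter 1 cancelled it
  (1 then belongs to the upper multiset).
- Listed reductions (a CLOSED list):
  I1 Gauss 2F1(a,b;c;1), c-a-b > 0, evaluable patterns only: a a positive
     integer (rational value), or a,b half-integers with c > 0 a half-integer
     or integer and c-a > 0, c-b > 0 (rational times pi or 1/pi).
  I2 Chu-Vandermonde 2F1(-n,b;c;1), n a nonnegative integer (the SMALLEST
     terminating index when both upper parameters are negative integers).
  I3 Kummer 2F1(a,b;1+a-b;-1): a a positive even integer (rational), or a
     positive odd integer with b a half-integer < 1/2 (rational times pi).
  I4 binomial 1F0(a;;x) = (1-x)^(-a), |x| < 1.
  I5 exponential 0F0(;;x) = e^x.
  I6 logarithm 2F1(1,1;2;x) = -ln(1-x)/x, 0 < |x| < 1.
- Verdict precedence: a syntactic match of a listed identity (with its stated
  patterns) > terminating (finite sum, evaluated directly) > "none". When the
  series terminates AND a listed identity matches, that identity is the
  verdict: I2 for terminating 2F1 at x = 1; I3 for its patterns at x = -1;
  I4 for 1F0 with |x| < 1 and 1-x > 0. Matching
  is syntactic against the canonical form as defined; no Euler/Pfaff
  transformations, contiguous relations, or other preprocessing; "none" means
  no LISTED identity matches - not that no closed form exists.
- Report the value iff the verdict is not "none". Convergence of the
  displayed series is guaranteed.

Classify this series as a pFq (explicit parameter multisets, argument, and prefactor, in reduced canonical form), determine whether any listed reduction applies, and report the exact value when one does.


With C = \frac{6}{5}: the canonical form is 0F0(-; -; \frac{1}{4}). Verdict at x = \frac{1}{4}: the exponential series (I5) matches (the 0F0 exponential series at x = \frac{1}{4}). Sum: \frac{6}{5} \cdot e^{\frac{1}{4}}.

Key step: x = \frac{1}{4} and the constant factors (prefactor 6/5) combine into one prefactor.
Consecutive-term ratio: r(k) = \frac{1}{4} * 1 / [(k+1)] - rational in k, leading ratio \frac{1}{4}; with t_0 = \frac{6}{5}, classification follows.


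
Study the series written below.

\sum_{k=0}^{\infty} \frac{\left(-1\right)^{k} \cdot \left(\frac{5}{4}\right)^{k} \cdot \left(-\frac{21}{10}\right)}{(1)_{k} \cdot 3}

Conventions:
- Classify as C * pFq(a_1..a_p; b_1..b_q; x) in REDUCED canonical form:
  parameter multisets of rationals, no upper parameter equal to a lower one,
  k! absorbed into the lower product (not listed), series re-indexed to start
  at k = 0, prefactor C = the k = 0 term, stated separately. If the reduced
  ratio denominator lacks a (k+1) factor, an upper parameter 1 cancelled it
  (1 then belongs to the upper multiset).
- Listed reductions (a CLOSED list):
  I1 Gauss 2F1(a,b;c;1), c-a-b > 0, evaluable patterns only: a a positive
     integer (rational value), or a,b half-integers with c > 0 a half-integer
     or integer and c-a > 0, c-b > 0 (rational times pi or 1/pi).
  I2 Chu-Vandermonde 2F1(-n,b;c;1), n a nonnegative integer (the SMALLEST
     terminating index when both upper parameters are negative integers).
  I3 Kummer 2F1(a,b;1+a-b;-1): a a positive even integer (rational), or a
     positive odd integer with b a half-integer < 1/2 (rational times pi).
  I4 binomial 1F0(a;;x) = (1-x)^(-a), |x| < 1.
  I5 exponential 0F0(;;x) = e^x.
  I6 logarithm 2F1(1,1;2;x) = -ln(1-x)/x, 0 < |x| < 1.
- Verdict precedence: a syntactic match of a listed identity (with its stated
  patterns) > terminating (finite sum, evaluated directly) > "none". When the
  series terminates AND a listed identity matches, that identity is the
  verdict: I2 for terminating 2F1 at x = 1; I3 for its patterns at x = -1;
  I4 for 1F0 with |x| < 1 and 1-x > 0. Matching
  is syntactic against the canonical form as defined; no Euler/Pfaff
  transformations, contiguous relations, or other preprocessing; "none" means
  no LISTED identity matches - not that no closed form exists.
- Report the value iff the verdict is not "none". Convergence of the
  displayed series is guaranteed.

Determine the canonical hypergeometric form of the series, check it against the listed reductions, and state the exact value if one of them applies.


With C = -\frac{7}{10}: the canonical form is 0F0(-; -; -\frac{5}{4}). Verdict: the I5 exponential reduction applies (the 0F0 exponential series at x = -\frac{5}{4}). Hence: \left(-\frac{7}{10}\right) \cdot e^{-\frac{5}{4}}.

First insight: with t_0 = -\frac{7}{10}, (1)_k (prefactor -7/10) is k! itself.
Consecutive-term ratio: r(k) = -\frac{5}{4} * 1 / [(k+1)] - rational in k. x = -\frac{5}{4}; t_0 = -\frac{7}{10}; negate the roots.


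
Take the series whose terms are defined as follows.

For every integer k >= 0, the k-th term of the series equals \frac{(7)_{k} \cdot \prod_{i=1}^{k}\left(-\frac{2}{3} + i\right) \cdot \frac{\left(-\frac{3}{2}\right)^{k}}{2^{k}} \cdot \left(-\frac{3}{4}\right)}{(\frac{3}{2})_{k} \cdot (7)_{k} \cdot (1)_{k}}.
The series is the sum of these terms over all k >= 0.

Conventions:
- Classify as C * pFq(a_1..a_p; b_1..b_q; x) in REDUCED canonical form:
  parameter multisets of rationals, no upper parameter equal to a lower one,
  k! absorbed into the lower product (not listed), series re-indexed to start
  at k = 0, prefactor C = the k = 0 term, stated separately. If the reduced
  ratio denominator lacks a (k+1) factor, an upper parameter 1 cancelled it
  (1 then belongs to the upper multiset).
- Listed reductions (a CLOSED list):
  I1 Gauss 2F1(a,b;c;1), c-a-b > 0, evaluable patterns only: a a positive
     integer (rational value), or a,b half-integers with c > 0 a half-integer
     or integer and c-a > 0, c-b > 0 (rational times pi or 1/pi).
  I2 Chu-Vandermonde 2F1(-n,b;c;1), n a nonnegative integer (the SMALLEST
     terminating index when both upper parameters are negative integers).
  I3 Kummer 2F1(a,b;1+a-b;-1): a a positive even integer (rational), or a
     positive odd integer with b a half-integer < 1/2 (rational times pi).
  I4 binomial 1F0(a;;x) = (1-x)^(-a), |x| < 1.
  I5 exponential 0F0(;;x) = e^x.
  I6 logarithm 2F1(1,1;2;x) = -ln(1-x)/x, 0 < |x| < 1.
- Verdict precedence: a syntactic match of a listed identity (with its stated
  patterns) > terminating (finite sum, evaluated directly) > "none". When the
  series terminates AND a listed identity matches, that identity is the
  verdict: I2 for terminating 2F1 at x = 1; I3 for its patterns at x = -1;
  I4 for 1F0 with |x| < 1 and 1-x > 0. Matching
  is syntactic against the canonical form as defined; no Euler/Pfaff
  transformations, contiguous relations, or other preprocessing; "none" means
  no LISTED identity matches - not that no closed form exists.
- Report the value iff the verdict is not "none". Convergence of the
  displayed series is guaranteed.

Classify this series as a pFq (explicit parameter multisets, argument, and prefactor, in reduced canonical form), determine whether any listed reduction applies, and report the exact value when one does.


First insight: t_0 being -\frac{3}{4}, (1)_k (C = -3/4, x = -3/4) is k! itself.
Term ratio: r(k) = -\frac{3}{4} * (k+\frac{1}{3}) / [(k+\frac{3}{2}) (k+1)] - rational in k. x = -\frac{3}{4}; t_0 = -\frac{3}{4}; negate the roots.

The series (x = -\frac{3}{4}) is 1F1: upper {\frac{1}{3}}, lower {\frac{3}{2}}, prefactor -\frac{3}{4}. Verdict: none (x = -\frac{3}{4}): each listed identity misses the multisets {\frac{1}{3}} ; {\frac{3}{2}}.


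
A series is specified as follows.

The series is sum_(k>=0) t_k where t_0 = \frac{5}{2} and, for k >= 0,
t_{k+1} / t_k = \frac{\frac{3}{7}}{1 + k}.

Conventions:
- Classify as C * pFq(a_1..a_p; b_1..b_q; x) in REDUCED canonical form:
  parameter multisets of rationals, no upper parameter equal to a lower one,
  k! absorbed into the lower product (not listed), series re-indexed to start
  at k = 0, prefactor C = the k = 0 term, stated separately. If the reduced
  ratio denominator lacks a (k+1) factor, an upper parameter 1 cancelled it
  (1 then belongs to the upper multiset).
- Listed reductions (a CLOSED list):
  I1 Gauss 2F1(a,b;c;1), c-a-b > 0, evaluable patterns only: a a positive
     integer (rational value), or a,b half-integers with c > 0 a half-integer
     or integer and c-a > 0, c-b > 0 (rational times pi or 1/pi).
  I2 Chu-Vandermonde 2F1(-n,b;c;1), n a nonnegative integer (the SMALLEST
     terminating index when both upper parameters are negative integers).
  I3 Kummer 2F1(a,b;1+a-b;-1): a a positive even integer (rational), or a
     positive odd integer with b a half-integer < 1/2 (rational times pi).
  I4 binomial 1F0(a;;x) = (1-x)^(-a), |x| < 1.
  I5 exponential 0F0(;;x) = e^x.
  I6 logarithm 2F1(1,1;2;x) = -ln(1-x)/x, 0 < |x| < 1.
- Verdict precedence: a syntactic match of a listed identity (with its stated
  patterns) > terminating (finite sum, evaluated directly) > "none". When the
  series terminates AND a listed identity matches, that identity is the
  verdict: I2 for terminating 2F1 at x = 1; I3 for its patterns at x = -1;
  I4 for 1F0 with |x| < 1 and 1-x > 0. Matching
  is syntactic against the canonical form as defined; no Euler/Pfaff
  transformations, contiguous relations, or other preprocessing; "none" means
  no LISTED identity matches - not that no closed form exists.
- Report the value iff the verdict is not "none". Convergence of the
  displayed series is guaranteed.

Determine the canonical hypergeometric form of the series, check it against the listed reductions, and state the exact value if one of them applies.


First insight: x = \frac{3}{7} and the expanded ratio factors over Q; prefactor 5/2, roots give parameters.
Step ratio: r(k) = \frac{3}{7} * 1 / [(k+1)] - rational in k. x = \frac{3}{7}; t_0 = \frac{5}{2}; negate the roots.

Canonical form: C = \frac{5}{2} times 0F0 with upper {-}, lower {-}, x = \frac{3}{7}. Verdict at x = \frac{3}{7}: exponential (I5) matches (the 0F0 exponential series at x = \frac{3}{7}). Exact value: \frac{5}{2} \cdot e^{\frac{3}{7}}.


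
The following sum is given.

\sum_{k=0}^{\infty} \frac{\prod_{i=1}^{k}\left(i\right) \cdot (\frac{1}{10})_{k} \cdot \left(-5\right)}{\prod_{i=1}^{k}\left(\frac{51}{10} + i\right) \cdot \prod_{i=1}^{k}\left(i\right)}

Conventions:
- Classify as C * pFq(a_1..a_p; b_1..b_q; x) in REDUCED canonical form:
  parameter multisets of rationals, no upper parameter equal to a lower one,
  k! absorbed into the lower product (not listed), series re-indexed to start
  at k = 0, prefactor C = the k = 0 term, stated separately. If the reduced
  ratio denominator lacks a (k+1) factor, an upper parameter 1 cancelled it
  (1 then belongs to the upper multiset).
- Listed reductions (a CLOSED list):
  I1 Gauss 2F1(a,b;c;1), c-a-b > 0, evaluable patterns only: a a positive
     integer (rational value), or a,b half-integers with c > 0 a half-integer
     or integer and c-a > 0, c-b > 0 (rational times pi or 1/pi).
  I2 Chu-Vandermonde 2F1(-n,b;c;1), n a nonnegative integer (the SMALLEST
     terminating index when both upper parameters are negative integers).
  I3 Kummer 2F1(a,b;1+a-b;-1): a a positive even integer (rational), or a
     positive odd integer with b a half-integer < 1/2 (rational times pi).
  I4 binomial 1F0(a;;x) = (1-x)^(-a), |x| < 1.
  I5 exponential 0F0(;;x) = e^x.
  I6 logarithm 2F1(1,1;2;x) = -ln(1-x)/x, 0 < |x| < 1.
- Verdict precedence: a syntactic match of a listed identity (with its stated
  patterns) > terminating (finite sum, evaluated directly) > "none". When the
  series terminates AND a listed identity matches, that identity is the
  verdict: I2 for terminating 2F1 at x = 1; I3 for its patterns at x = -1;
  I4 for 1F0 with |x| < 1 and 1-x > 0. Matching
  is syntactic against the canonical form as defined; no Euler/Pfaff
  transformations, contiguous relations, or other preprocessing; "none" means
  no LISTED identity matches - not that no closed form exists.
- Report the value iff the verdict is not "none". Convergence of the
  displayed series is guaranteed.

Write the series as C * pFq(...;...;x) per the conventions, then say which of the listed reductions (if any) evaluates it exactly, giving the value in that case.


x = 1 here; the reduced form reads 2F1, upper {\frac{1}{10}, 1}, lower {\frac{61}{10}}, C = -5. Verdict at x = 1: the Gauss summation I1 matches (x = 1: the Gamma ratio telescopes since c-a-b = 5 > 0 and a = 1 in Z>0). Hence: -\frac{51}{10}.

Key step: x = 1 and the product of the first k integers (C = -5, x = 1) is k!.
Ratio: r(k) = 1 * (k+\frac{1}{10}) (k+1) / [(k+\frac{61}{10}) (k+1)] - rational in k, leading ratio 1; with t_0 = -5, classification follows.


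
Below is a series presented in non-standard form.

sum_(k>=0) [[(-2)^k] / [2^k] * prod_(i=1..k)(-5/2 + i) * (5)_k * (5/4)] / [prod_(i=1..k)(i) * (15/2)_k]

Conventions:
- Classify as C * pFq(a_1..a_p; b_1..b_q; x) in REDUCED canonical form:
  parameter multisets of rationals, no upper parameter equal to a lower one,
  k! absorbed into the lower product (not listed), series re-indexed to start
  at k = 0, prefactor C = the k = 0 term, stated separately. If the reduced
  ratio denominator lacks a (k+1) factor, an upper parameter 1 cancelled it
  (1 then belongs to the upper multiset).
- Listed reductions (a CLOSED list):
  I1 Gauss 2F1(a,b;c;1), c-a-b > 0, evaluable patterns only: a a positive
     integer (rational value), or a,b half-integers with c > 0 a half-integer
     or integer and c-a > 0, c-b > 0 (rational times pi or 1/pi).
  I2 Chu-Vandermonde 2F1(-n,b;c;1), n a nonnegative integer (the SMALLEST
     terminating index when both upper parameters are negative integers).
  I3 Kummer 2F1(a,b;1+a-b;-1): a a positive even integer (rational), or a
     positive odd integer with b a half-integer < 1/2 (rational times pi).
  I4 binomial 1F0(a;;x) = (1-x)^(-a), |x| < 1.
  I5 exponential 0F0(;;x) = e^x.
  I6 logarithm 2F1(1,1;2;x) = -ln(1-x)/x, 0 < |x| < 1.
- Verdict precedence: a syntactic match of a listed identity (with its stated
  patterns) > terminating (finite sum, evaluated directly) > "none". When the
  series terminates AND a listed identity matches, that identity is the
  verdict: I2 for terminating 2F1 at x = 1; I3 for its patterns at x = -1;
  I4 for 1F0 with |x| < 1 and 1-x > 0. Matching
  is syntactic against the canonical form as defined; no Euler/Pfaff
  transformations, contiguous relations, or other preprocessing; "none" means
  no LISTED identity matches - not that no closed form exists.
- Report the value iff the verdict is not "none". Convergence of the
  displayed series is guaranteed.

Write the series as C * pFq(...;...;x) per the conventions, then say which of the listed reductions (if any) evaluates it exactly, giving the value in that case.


The series (x = -1) is 2F1: upper {-3/2, 5}, lower {15/2}, prefactor 5/4. Verdict: this is Kummer's theorem (I3) (x = -1; c = 15/2 equals 1+a-b for upper {-3/2, 5}: listed pattern). Value: (225225/262144) * pi.

Key step: x = (-1) and the product of the first k integers (prefactor 5/4) is k!.
Consecutive-term ratio: r(k) = (-1) * (k-3/2) (k+5) / [(k+15/2) (k+1)] - poly over poly, x = (-1) from leading terms; C = 5/4 at k = 0.


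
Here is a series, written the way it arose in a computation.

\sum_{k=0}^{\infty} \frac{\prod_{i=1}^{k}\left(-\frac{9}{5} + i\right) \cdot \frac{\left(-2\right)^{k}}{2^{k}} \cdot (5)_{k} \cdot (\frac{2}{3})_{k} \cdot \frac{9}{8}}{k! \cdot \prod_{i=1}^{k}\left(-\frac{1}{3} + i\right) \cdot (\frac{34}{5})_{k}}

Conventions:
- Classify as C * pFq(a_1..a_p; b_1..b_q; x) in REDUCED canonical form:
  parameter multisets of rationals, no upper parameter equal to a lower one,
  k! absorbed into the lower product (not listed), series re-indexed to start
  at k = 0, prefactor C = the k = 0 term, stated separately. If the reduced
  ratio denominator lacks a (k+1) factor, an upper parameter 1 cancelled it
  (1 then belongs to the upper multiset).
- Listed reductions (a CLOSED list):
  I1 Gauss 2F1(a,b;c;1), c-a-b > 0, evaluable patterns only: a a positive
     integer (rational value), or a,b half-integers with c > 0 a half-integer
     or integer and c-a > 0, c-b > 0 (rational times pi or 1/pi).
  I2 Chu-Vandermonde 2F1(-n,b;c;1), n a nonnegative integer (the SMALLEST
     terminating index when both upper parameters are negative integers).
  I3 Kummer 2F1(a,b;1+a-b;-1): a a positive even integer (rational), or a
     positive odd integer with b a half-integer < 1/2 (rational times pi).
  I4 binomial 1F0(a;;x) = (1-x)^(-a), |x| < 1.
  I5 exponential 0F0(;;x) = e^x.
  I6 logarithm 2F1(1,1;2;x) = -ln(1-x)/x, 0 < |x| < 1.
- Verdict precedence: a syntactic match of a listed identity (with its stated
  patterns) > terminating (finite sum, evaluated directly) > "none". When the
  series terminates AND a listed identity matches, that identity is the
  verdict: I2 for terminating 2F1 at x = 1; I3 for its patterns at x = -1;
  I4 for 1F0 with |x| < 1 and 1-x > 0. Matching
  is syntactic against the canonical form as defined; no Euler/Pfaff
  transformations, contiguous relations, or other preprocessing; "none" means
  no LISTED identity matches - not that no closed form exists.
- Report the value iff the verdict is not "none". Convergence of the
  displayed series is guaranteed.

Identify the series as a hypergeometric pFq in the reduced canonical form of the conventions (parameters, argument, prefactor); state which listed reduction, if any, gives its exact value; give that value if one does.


x = -1 here; the reduced form reads 2F1, upper {-\frac{4}{5}, 5}, lower {\frac{34}{5}}, C = \frac{9}{8}. Verdict: none. Every listed pattern misses the 2F1 form at -1, upper {-\frac{4}{5}, 5}.

Structural cue: t_0 being \frac{9}{8}, the parameter 2/3 appears in both the upper and lower lists and cancels.
Step ratio: r(k) = -1 * (k-\frac{4}{5}) (k+5) / [(k+\frac{34}{5}) (k+1)] ; factor over Q: parameters, x = -1, and C = \frac{9}{8}.


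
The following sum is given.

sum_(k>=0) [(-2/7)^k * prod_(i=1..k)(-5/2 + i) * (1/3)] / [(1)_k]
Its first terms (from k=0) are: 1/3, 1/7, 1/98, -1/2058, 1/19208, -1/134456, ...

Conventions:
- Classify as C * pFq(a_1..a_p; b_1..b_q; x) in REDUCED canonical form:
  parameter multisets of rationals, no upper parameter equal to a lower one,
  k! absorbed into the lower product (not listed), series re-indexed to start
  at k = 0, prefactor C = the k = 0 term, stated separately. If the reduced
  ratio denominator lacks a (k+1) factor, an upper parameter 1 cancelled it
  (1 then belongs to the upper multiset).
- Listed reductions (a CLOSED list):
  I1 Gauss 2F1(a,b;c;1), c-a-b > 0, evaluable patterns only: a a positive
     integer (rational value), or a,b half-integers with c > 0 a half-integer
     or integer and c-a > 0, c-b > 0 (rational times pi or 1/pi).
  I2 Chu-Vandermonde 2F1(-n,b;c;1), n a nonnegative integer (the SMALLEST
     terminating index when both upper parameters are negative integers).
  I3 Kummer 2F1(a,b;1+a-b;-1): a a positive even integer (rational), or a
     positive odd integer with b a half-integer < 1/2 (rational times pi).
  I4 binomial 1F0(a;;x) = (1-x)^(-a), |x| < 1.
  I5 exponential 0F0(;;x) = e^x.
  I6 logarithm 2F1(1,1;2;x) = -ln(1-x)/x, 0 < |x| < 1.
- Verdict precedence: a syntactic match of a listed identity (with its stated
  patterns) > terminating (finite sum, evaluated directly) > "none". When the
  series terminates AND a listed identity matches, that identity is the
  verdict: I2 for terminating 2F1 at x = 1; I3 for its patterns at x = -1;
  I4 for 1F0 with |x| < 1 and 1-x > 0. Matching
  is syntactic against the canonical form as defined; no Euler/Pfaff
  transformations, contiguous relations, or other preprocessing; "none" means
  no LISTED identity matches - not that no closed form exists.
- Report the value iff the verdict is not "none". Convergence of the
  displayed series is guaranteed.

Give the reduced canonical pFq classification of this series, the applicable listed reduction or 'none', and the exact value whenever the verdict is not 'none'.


Reduced: x = -2/7, 1F0, upper = {-3/2}, lower = {-}, C = 1/3. Verdict: the I4 binomial reduction matches (the 1F0 binomial series: exponent 3/2, x = -2/7). Hence: (1/3) * (9/7)^(3/2).

The tell: x = (-2/7) and (1)_k (C = 1/3) is k! itself.
Term ratio: r(k) = (-2/7) * (k-3/2) / [(k+1)] - rational in k. x = (-2/7); t_0 = 1/3; negate the roots.


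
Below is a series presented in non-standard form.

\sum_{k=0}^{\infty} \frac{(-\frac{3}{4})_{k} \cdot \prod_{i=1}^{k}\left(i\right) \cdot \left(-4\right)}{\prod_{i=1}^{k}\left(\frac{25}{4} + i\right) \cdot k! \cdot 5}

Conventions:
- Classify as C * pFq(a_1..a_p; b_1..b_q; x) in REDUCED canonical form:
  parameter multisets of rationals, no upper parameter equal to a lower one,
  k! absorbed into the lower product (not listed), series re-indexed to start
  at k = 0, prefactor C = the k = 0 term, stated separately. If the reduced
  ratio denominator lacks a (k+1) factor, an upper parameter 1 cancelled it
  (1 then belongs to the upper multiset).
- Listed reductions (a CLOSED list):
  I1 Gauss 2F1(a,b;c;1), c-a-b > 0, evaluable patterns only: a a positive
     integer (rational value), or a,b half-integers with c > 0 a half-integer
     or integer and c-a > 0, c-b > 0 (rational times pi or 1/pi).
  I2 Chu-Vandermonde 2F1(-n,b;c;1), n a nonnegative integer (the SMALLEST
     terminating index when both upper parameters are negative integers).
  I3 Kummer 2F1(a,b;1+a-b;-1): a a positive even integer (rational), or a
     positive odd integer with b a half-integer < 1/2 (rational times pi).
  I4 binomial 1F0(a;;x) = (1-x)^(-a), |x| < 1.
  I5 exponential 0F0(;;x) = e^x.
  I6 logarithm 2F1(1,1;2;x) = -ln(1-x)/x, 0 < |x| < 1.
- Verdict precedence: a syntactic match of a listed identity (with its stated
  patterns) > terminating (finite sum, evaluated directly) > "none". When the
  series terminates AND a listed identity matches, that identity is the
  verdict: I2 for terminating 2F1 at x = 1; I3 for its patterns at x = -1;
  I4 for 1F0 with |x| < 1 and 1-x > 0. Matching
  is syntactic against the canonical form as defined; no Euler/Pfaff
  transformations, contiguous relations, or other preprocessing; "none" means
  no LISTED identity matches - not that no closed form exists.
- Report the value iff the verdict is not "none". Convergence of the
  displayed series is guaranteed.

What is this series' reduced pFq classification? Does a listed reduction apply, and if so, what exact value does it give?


Prefactor -\frac{4}{5}, argument 1: 2F1 with upper {-\frac{3}{4}, 1} over lower {\frac{29}{4}}. Verdict: Gauss (I1, integer-parameter pattern) applies (x = 1: the Gamma ratio telescopes since c-a-b = 7 > 0 and a = 1 in Z>0). Value: -\frac{5}{7}.

Structural cue: from the first term -\frac{4}{5}: the lower running product (prefactor -4/5) is a rising factorial.
Step ratio: r(k) = 1 * (k-\frac{3}{4}) (k+1) / [(k+\frac{29}{4}) (k+1)] - rational in k, leading ratio 1; with t_0 = -\frac{4}{5}, classification follows.


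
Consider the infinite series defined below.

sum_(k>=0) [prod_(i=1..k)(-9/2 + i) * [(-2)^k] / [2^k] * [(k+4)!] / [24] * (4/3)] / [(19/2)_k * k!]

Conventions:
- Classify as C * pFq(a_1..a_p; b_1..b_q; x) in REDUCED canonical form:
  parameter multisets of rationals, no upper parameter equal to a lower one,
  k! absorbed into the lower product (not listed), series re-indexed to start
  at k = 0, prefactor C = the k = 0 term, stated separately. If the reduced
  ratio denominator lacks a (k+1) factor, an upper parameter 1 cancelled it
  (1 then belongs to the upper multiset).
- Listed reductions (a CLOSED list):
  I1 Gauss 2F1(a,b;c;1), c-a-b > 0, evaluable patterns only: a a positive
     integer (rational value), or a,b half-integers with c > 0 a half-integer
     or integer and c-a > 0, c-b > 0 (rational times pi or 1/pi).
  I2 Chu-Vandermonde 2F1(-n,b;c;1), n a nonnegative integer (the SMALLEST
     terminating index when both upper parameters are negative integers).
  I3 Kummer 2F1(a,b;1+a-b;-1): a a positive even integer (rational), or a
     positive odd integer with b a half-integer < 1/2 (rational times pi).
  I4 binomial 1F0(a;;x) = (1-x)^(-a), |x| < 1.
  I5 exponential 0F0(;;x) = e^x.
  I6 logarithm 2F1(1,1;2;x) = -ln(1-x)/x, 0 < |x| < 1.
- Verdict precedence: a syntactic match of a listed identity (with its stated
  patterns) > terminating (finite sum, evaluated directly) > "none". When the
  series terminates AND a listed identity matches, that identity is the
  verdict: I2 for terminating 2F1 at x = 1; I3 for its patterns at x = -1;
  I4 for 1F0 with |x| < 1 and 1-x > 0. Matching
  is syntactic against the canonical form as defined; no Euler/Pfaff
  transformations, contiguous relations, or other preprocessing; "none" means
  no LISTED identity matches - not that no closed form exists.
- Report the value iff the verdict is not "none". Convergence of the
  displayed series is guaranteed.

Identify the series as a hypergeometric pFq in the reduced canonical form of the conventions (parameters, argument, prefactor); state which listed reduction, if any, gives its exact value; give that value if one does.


Key observation: t_0 being 4/3, the two k-th powers (prefactor 4/3) combine into one argument.
Adjacent-term ratio: r(k) = (-1) * (k-7/2) (k+5) / [(k+19/2) (k+1)] - rational in k. x = (-1); t_0 = 4/3; negate the roots.

Canonical form: C = 4/3 times 2F1 with upper {-7/2, 5}, lower {19/2}, x = -1. Verdict at x = -1: Kummer's theorem (I3) matches (x = -1; c = 19/2 equals 1+a-b for upper {-7/2, 5}: listed pattern). Its exact value is (255255/131072) * pi.


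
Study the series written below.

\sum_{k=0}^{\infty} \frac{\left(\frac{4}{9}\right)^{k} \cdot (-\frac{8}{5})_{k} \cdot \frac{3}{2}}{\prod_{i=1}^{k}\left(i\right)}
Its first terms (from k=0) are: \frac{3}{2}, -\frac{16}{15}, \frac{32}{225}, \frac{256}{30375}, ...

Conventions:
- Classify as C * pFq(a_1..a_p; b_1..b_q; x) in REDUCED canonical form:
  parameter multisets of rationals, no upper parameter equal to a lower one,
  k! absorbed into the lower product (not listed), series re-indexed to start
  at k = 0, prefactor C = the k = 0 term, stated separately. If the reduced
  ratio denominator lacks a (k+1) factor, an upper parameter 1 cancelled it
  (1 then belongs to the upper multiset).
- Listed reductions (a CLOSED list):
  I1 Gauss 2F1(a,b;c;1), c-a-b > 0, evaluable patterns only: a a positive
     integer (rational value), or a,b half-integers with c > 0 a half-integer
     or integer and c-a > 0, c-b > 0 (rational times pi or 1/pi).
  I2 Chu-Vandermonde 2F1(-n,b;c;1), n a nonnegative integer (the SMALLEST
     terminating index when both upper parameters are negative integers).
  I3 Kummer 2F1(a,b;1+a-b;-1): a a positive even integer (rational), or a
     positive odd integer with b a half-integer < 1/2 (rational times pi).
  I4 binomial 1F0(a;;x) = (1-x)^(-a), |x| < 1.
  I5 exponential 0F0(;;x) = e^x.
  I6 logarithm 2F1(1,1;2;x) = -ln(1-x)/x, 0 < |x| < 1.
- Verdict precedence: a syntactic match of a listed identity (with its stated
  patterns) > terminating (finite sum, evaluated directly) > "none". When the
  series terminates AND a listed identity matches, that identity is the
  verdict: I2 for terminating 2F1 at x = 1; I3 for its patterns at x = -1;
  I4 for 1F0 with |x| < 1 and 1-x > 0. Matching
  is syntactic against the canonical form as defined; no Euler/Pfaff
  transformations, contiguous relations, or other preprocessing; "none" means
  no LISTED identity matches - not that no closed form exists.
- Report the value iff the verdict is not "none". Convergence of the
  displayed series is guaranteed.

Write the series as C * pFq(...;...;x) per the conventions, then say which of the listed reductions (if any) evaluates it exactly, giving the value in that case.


Structural cue: t_0 being \frac{3}{2}, the product of the first k integers (C = 3/2) is k!.
Step ratio: r(k) = \frac{4}{9} * (k-\frac{8}{5}) / [(k+1)] - rational in k, leading ratio \frac{4}{9}; with t_0 = \frac{3}{2}, classification follows.

Canonical form: C = \frac{3}{2} times 1F0 with upper {-\frac{8}{5}}, lower {-}, x = \frac{4}{9}. Verdict: this is binomial (I4) (the 1F0 binomial series: exponent 8/5, x = \frac{4}{9}). Value: \frac{3}{2} \cdot \left(\frac{5}{9}\right)^{\frac{8}{5}}.


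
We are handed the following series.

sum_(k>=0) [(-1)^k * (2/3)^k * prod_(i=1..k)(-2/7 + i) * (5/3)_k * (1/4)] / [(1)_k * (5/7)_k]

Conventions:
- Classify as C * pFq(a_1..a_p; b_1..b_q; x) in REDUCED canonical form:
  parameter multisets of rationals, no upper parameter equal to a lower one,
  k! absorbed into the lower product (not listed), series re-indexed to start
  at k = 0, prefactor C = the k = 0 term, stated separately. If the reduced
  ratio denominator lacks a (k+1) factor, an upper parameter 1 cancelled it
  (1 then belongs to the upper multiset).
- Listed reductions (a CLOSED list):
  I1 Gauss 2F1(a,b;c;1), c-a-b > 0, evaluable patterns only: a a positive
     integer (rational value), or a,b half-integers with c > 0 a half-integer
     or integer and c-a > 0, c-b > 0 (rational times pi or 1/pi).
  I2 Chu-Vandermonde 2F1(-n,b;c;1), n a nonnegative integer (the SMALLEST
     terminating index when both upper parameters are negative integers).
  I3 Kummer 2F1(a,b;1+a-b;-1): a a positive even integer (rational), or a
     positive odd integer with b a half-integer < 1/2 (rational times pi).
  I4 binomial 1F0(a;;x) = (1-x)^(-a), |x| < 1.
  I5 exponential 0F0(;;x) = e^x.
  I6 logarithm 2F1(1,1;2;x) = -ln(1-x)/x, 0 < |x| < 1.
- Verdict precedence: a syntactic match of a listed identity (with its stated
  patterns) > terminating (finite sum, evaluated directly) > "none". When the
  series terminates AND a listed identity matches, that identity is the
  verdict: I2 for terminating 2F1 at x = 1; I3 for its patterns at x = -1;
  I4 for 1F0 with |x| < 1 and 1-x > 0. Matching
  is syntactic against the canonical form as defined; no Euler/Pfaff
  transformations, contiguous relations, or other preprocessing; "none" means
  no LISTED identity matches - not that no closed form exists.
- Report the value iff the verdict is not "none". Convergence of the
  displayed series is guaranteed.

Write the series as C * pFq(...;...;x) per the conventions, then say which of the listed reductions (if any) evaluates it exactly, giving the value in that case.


Key observation: t_0 being 1/4, (1)_k (C = 1/4) is k! itself.
Term ratio: r(k) = (-2/3) * (k+5/3) / [(k+1)] - rational in k, leading ratio (-2/3); with t_0 = 1/4, classification follows.

Reduced: x = -2/3, 1F0, upper = {5/3}, lower = {-}, C = 1/4. Verdict: the I4 binomial reduction fires (the 1F0 binomial series: exponent -5/3, x = -2/3). Hence: (1/4) * (5/3)^(-5/3).
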